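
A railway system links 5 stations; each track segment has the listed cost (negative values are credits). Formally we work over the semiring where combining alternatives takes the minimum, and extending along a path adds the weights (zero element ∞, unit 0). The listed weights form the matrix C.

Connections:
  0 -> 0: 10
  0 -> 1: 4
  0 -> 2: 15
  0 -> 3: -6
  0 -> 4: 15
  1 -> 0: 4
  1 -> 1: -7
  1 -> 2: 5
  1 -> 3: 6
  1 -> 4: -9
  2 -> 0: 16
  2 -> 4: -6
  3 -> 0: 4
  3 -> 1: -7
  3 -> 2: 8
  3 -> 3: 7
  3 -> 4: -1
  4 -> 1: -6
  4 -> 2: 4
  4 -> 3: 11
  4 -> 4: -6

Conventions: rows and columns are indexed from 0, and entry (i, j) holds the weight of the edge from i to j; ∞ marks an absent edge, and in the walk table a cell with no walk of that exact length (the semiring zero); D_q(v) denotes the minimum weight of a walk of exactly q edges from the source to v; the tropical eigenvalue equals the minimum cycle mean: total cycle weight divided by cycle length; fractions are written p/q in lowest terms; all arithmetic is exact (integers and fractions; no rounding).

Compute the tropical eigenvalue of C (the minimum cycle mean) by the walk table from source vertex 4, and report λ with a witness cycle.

q=0: [∞, ∞, ∞, ∞, 0]
q=1: [∞, -6, 4, 11, -6]
q=2: [-2, -13, -2, 0, -15]
q=3: [-9, -21, -11, -8, -22]
q=4: [-17, -28, -18, -15, -30]
q=5: [-24, -36, -26, -23, -37]
Optimal cycle mean attained by: cycle 1->4->1, total (-9) + (-6), length 2.
Answer: λ = -15/2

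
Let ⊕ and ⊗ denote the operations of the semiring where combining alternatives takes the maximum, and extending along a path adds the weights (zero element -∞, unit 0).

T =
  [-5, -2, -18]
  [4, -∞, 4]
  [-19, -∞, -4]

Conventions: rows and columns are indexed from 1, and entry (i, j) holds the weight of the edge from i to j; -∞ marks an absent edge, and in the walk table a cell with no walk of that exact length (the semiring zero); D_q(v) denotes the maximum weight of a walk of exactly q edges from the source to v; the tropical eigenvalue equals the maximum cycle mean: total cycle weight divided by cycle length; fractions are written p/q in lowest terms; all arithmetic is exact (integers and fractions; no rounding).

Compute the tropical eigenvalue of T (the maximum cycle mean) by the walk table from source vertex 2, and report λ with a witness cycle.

q=0: [-∞, 0, -∞]
q=1: [4, -∞, 4]
q=2: [-1, 2, 0]
q=3: [6, -3, 6]
Optimal cycle mean attained by: cycle 1->2->1, total (-2) + 4, length 2.
Answer: λ = 1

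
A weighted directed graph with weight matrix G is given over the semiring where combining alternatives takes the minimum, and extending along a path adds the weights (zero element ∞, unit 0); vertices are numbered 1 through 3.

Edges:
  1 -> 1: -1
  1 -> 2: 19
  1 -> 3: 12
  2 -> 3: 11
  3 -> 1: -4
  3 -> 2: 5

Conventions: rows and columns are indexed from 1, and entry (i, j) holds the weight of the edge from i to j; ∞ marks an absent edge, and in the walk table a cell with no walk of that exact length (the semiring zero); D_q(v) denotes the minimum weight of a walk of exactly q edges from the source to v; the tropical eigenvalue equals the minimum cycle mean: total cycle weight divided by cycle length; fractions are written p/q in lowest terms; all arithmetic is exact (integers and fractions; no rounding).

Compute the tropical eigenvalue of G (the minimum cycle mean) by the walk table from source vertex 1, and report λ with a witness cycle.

q=0: [0, ∞, ∞]
q=1: [-1, 19, 12]
q=2: [-2, 17, 11]
q=3: [-3, 16, 10]
Optimal cycle mean attained by: cycle 1->1, total (-1), length 1.
Answer: λ = -1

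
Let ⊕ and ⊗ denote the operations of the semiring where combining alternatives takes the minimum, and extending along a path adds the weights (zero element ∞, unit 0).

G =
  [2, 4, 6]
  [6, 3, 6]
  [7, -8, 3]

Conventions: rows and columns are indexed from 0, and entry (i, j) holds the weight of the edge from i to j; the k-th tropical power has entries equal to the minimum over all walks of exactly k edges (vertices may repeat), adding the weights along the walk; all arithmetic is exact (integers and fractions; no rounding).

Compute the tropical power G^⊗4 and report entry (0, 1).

G^⊗2:
  [4, -2, 8]
  [8, -2, 9]
  [-2, -5, -2]
G^⊗3:
  [4, 0, 4]
  [4, 1, 4]
  [0, -10, 1]
G^⊗4:
  [6, -4, 6]
  [6, -4, 7]
  [-4, -7, -4]
Key observation: the optimum is the walk 0->2->1->2->1, with weight 6 + (-8) + 6 + (-8) = -4.
Optimal value attained by: walk 0->2->1->2->1.
Answer: (G^⊗4)[0][1] = -4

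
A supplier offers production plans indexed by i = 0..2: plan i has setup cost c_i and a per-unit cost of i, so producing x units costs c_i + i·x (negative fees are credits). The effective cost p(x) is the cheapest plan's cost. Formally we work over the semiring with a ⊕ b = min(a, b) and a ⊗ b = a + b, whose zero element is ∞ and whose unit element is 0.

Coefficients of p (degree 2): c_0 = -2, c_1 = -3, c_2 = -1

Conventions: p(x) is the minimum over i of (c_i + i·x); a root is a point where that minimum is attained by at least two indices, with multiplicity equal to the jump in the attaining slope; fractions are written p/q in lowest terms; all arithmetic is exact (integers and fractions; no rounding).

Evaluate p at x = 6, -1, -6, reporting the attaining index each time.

p(6) = min(-2+0·6=-2, -3+1·6=3, -1+2·6=11) = -2 (attained by i=0)
p(-1) = min(-2+0·(-1)=-2, -3+1·(-1)=-4, -1+2·(-1)=-3) = -4 (attained by i=1)
p(-6) = min(-2+0·(-6)=-2, -3+1·(-6)=-9, -1+2·(-6)=-13) = -13 (attained by i=2)
Answer: p(6) = -2; p(-1) = -4; p(-6) = -13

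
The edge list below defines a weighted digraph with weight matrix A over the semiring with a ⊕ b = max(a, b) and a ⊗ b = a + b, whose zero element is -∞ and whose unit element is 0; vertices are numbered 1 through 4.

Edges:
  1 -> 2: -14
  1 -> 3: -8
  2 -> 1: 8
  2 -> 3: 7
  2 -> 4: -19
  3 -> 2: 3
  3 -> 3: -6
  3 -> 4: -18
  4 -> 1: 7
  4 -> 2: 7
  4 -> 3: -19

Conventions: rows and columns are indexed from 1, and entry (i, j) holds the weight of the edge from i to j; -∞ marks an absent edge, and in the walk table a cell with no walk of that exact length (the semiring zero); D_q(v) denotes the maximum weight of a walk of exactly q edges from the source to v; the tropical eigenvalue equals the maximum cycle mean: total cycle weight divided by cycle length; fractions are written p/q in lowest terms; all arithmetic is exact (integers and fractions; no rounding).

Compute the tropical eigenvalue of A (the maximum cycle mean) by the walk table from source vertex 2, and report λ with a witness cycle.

q=0: [-∞, 0, -∞, -∞]
q=1: [8, -∞, 7, -19]
q=2: [-12, 10, 1, -11]
q=3: [18, 4, 17, -9]
q=4: [12, 20, 11, -1]
Optimal cycle mean attained by: cycle 2->3->2, total 7 + 3, length 2.
Answer: λ = 5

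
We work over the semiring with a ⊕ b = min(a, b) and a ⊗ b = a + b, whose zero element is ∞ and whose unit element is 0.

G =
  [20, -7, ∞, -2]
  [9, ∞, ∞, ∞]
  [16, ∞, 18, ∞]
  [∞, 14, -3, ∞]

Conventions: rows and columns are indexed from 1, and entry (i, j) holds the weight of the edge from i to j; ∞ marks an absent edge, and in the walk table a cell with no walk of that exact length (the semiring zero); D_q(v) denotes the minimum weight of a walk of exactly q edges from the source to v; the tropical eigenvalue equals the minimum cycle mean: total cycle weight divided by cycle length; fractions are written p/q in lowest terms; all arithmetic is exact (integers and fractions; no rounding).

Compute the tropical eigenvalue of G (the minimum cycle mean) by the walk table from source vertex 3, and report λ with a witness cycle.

q=0: [∞, ∞, 0, ∞]
q=1: [16, ∞, 18, ∞]
q=2: [34, 9, 36, 14]
q=3: [18, 27, 11, 32]
q=4: [27, 11, 29, 16]
Optimal cycle mean attained by: cycle 1->2->1, total (-7) + 9, length 2.
Answer: λ = 1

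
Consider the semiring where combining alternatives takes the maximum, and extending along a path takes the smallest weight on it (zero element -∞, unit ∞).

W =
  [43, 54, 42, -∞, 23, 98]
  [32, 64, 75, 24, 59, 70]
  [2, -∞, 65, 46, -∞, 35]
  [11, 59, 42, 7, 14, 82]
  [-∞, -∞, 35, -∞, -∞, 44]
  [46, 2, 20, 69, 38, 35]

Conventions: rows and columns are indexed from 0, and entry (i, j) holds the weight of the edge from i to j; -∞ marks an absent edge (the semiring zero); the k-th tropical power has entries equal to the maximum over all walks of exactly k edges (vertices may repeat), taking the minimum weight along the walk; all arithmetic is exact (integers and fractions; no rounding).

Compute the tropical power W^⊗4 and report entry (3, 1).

W^⊗2:
  [46, 54, 54, 69, 54, 54]
  [46, 64, 65, 69, 59, 64]
  [35, 46, 65, 46, 35, 46]
  [46, 59, 59, 69, 59, 59]
  [44, 2, 35, 44, 38, 35]
  [43, 59, 42, 35, 35, 69]
W^⊗3:
  [46, 59, 54, 54, 54, 69]
  [46, 64, 65, 64, 59, 69]
  [46, 46, 65, 46, 46, 46]
  [46, 59, 59, 59, 59, 69]
  [43, 44, 42, 35, 35, 44]
  [46, 59, 59, 69, 59, 59]
W^⊗4:
  [46, 59, 59, 69, 59, 59]
  [46, 64, 65, 69, 59, 64]
  [46, 46, 65, 46, 46, 46]
  [46, 59, 59, 69, 59, 59]
  [44, 44, 44, 44, 44, 44]
  [46, 59, 59, 59, 59, 69]
Key observation: the optimum is the walk 3->1->1->1->1, with weight 59 min 64 min 64 min 64 = 59.
Optimal value attained by: walk 3->1->1->1->1.
Answer: (W^⊗4)[3][1] = 59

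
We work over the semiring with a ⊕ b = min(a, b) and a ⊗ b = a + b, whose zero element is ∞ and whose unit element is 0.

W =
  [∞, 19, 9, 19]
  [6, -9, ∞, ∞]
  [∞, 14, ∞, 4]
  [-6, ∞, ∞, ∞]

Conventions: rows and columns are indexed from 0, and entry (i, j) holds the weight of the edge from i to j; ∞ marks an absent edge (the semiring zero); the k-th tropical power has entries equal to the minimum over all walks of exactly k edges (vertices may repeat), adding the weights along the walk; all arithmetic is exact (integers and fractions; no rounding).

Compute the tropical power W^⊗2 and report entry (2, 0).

W^⊗2:
  [13, 10, ∞, 13]
  [-3, -18, 15, 25]
  [-2, 5, ∞, ∞]
  [∞, 13, 3, 13]
Key observation: the optimum is the walk 2->3->0, with weight 4 + (-6) = -2.
Optimal value attained by: walk 2->3->0.
Answer: (W^⊗2)[2][0] = -2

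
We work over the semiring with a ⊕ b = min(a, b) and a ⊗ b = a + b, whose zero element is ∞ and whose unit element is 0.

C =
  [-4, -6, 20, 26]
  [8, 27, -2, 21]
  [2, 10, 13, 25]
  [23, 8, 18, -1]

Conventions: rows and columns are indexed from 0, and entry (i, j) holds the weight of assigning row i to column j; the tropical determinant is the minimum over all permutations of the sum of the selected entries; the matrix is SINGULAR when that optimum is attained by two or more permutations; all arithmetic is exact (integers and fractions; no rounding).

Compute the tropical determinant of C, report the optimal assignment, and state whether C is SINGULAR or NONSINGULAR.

σ = (0, 1, 2, 3): (-4) + 27 + 13 + (-1) = 35
σ = (0, 1, 3, 2): (-4) + 27 + 25 + 18 = 66
σ = (0, 2, 1, 3): (-4) + (-2) + 10 + (-1) = 3
σ = (0, 2, 3, 1): (-4) + (-2) + 25 + 8 = 27
σ = (0, 3, 1, 2): (-4) + 21 + 10 + 18 = 45
σ = (0, 3, 2, 1): (-4) + 21 + 13 + 8 = 38
σ = (1, 0, 2, 3): (-6) + 8 + 13 + (-1) = 14
σ = (1, 0, 3, 2): (-6) + 8 + 25 + 18 = 45
σ = (1, 2, 0, 3): (-6) + (-2) + 2 + (-1) = -7
σ = (1, 2, 3, 0): (-6) + (-2) + 25 + 23 = 40
σ = (1, 3, 0, 2): (-6) + 21 + 2 + 18 = 35
σ = (1, 3, 2, 0): (-6) + 21 + 13 + 23 = 51
σ = (2, 0, 1, 3): 20 + 8 + 10 + (-1) = 37
σ = (2, 0, 3, 1): 20 + 8 + 25 + 8 = 61
σ = (2, 1, 0, 3): 20 + 27 + 2 + (-1) = 48
σ = (2, 1, 3, 0): 20 + 27 + 25 + 23 = 95
σ = (2, 3, 0, 1): 20 + 21 + 2 + 8 = 51
σ = (2, 3, 1, 0): 20 + 21 + 10 + 23 = 74
σ = (3, 0, 1, 2): 26 + 8 + 10 + 18 = 62
σ = (3, 0, 2, 1): 26 + 8 + 13 + 8 = 55
σ = (3, 1, 0, 2): 26 + 27 + 2 + 18 = 73
σ = (3, 1, 2, 0): 26 + 27 + 13 + 23 = 89
σ = (3, 2, 0, 1): 26 + (-2) + 2 + 8 = 34
σ = (3, 2, 1, 0): 26 + (-2) + 10 + 23 = 57
Optimal value attained by: σ = (1, 2, 0, 3).
Answer: det⊕(C) = -7; verdict: NONSINGULAR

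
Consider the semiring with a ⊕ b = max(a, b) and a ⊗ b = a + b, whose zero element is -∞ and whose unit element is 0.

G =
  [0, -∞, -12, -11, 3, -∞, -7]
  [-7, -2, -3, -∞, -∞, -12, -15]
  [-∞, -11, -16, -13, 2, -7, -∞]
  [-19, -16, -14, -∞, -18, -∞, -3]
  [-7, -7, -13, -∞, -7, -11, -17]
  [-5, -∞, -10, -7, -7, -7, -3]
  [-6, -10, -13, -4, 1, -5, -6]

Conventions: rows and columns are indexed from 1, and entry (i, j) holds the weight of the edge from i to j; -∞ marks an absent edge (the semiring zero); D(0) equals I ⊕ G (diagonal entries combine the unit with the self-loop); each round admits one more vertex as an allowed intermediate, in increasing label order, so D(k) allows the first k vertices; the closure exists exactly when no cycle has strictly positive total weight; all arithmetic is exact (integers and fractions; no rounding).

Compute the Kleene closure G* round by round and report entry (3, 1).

D(0):
  [0, -∞, -12, -11, 3, -∞, -7]
  [-7, 0, -3, -∞, -∞, -12, -15]
  [-∞, -11, 0, -13, 2, -7, -∞]
  [-19, -16, -14, 0, -18, -∞, -3]
  [-7, -7, -13, -∞, 0, -11, -17]
  [-5, -∞, -10, -7, -7, 0, -3]
  [-6, -10, -13, -4, 1, -5, 0]
D(1):
  [0, -∞, -12, -11, 3, -∞, -7]
  [-7, 0, -3, -18, -4, -12, -14]
  [-∞, -11, 0, -13, 2, -7, -∞]
  [-19, -16, -14, 0, -16, -∞, -3]
  [-7, -7, -13, -18, 0, -11, -14]
  [-5, -∞, -10, -7, -2, 0, -3]
  [-6, -10, -13, -4, 1, -5, 0]
D(2):
  [0, -∞, -12, -11, 3, -∞, -7]
  [-7, 0, -3, -18, -4, -12, -14]
  [-18, -11, 0, -13, 2, -7, -25]
  [-19, -16, -14, 0, -16, -28, -3]
  [-7, -7, -10, -18, 0, -11, -14]
  [-5, -∞, -10, -7, -2, 0, -3]
  [-6, -10, -13, -4, 1, -5, 0]
D(3):
  [0, -23, -12, -11, 3, -19, -7]
  [-7, 0, -3, -16, -1, -10, -14]
  [-18, -11, 0, -13, 2, -7, -25]
  [-19, -16, -14, 0, -12, -21, -3]
  [-7, -7, -10, -18, 0, -11, -14]
  [-5, -21, -10, -7, -2, 0, -3]
  [-6, -10, -13, -4, 1, -5, 0]
D(4):
  [0, -23, -12, -11, 3, -19, -7]
  [-7, 0, -3, -16, -1, -10, -14]
  [-18, -11, 0, -13, 2, -7, -16]
  [-19, -16, -14, 0, -12, -21, -3]
  [-7, -7, -10, -18, 0, -11, -14]
  [-5, -21, -10, -7, -2, 0, -3]
  [-6, -10, -13, -4, 1, -5, 0]
D(5):
  [0, -4, -7, -11, 3, -8, -7]
  [-7, 0, -3, -16, -1, -10, -14]
  [-5, -5, 0, -13, 2, -7, -12]
  [-19, -16, -14, 0, -12, -21, -3]
  [-7, -7, -10, -18, 0, -11, -14]
  [-5, -9, -10, -7, -2, 0, -3]
  [-6, -6, -9, -4, 1, -5, 0]
D(6):
  [0, -4, -7, -11, 3, -8, -7]
  [-7, 0, -3, -16, -1, -10, -13]
  [-5, -5, 0, -13, 2, -7, -10]
  [-19, -16, -14, 0, -12, -21, -3]
  [-7, -7, -10, -18, 0, -11, -14]
  [-5, -9, -10, -7, -2, 0, -3]
  [-6, -6, -9, -4, 1, -5, 0]
D(7):
  [0, -4, -7, -11, 3, -8, -7]
  [-7, 0, -3, -16, -1, -10, -13]
  [-5, -5, 0, -13, 2, -7, -10]
  [-9, -9, -12, 0, -2, -8, -3]
  [-7, -7, -10, -18, 0, -11, -14]
  [-5, -9, -10, -7, -2, 0, -3]
  [-6, -6, -9, -4, 1, -5, 0]
Answer: G*[3][1] = -5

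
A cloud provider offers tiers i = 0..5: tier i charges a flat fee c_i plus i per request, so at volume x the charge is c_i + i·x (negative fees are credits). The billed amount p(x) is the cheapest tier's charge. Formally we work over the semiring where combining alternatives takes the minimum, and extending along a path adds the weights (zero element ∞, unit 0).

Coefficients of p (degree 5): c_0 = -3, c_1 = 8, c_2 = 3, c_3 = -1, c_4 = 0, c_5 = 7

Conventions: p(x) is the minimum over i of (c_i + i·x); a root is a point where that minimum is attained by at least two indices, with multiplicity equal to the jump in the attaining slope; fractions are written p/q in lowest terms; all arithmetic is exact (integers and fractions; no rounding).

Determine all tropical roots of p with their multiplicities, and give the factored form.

hull edge (i=0, c=-3) to (i=3, c=-1): slope 2/3, span 3
hull edge (i=3, c=-1) to (i=4, c=0): slope 1, span 1
hull edge (i=4, c=0) to (i=5, c=7): slope 7, span 1
Factored form: p(x) = 7 ⊗ (x ⊕ (-7)) ⊗ (x ⊕ (-1)) ⊗ (x ⊕ (-2/3)) ⊗ (x ⊕ (-2/3)) ⊗ (x ⊕ (-2/3))
Answer: roots = -7 (mult 1), -1 (mult 1), -2/3 (mult 3)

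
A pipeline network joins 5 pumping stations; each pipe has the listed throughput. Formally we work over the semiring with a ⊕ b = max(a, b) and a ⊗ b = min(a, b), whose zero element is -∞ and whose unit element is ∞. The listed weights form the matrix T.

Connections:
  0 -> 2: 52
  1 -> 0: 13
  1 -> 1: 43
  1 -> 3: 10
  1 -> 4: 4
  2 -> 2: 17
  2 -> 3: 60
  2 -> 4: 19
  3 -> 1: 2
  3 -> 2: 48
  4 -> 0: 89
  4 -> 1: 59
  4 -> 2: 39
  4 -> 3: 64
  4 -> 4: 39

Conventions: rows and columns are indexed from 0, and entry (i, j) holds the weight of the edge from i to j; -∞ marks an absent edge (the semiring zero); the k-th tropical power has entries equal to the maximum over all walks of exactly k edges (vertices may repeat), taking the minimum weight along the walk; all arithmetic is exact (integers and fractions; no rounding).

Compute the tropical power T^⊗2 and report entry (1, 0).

T^⊗2:
  [-∞, -∞, 17, 52, 19]
  [13, 43, 13, 10, 4]
  [19, 19, 48, 19, 19]
  [2, 2, 17, 48, 19]
  [39, 43, 52, 39, 39]
Key observation: the optimum is the walk 1->1->0, with weight 43 min 13 = 13.
Optimal value attained by: walk 1->1->0.
Answer: (T^⊗2)[1][0] = 13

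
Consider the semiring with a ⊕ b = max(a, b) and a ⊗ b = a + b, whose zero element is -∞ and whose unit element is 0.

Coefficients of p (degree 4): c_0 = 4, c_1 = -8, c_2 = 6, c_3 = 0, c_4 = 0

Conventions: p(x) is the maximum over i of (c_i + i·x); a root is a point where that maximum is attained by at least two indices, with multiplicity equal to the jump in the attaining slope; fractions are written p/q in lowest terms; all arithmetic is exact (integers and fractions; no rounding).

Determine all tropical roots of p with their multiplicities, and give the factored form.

hull edge (i=0, c=4) to (i=2, c=6): slope 1, span 2
hull edge (i=2, c=6) to (i=4, c=0): slope -3, span 2
Factored form: p(x) = 0 ⊗ (x ⊕ (-1)) ⊗ (x ⊕ (-1)) ⊗ (x ⊕ 3) ⊗ (x ⊕ 3)
Answer: roots = -1 (mult 2), 3 (mult 2)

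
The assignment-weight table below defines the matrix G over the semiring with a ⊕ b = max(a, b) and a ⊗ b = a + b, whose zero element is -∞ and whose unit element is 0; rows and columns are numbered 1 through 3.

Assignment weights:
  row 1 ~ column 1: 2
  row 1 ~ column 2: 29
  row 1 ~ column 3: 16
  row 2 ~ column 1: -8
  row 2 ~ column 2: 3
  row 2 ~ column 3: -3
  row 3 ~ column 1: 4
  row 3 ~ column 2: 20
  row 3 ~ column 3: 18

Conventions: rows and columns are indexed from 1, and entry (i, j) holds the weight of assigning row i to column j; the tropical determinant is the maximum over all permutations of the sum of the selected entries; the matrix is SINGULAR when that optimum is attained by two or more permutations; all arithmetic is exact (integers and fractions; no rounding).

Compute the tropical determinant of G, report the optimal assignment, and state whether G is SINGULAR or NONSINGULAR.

σ = (1, 2, 3): 2 + 3 + 18 = 23
σ = (1, 3, 2): 2 + (-3) + 20 = 19
σ = (2, 1, 3): 29 + (-8) + 18 = 39
σ = (2, 3, 1): 29 + (-3) + 4 = 30
σ = (3, 1, 2): 16 + (-8) + 20 = 28
σ = (3, 2, 1): 16 + 3 + 4 = 23
Optimal value attained by: σ = (2, 1, 3).
Answer: det⊕(G) = 39; verdict: NONSINGULAR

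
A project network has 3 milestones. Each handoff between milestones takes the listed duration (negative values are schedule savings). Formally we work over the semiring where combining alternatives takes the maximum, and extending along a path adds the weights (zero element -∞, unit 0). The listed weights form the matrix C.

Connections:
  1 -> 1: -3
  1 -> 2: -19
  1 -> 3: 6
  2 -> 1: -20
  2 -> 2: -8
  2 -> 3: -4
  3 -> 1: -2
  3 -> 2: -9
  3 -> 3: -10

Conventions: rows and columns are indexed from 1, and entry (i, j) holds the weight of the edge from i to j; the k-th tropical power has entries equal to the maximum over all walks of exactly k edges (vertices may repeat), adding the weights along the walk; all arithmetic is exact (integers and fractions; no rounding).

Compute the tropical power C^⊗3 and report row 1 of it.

C^⊗2:
  [4, -3, 3]
  [-6, -13, -12]
  [-5, -17, 4]
C^⊗3:
  [1, -6, 10]
  [-9, -21, 0]
  [2, -5, 1]
Answer: row 1 of C^⊗3 = [1, -6, 10]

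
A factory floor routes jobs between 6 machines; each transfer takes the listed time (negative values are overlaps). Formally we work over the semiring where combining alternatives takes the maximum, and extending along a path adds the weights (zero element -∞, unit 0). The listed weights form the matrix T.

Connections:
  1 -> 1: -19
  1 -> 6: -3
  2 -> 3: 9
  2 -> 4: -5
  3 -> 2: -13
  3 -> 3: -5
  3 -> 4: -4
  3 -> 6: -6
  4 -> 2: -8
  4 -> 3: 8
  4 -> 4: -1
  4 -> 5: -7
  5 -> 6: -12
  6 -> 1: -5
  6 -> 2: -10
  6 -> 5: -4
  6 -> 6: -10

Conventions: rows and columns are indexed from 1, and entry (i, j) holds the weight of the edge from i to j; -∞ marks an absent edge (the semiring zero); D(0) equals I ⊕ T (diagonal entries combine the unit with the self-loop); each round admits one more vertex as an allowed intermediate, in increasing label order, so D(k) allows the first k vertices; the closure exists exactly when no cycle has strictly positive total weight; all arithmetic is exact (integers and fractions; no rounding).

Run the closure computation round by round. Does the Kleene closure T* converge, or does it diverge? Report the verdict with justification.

D(0):
  [0, -∞, -∞, -∞, -∞, -3]
  [-∞, 0, 9, -5, -∞, -∞]
  [-∞, -13, 0, -4, -∞, -6]
  [-∞, -8, 8, 0, -7, -∞]
  [-∞, -∞, -∞, -∞, 0, -12]
  [-5, -10, -∞, -∞, -4, 0]
D(1):
  [0, -∞, -∞, -∞, -∞, -3]
  [-∞, 0, 9, -5, -∞, -∞]
  [-∞, -13, 0, -4, -∞, -6]
  [-∞, -8, 8, 0, -7, -∞]
  [-∞, -∞, -∞, -∞, 0, -12]
  [-5, -10, -∞, -∞, -4, 0]
D(2):
  [0, -∞, -∞, -∞, -∞, -3]
  [-∞, 0, 9, -5, -∞, -∞]
  [-∞, -13, 0, -4, -∞, -6]
  [-∞, -8, 8, 0, -7, -∞]
  [-∞, -∞, -∞, -∞, 0, -12]
  [-5, -10, -1, -15, -4, 0]
Detection: at round 3, diagonal entry (4, 4) turns strictly positive.
Key observation: the cycle 4->3->4 has total weight 8 + (-4), which is strictly positive.
Answer: DIVERGES — positive cycle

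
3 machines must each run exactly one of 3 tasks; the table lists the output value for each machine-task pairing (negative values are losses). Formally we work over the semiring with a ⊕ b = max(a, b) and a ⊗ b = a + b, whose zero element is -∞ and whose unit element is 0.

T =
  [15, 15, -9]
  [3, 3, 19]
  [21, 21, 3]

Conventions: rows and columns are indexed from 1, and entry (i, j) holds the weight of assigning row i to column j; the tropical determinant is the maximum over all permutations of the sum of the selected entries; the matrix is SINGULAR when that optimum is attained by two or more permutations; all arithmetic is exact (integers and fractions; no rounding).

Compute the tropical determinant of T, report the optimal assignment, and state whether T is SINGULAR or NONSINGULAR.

σ = (1, 2, 3): 15 + 3 + 3 = 21
σ = (1, 3, 2): 15 + 19 + 21 = 55
σ = (2, 1, 3): 15 + 3 + 3 = 21
σ = (2, 3, 1): 15 + 19 + 21 = 55
σ = (3, 1, 2): (-9) + 3 + 21 = 15
σ = (3, 2, 1): (-9) + 3 + 21 = 15
Optimal value attained by: σ = (1, 3, 2).
Answer: det⊕(T) = 55; verdict: SINGULAR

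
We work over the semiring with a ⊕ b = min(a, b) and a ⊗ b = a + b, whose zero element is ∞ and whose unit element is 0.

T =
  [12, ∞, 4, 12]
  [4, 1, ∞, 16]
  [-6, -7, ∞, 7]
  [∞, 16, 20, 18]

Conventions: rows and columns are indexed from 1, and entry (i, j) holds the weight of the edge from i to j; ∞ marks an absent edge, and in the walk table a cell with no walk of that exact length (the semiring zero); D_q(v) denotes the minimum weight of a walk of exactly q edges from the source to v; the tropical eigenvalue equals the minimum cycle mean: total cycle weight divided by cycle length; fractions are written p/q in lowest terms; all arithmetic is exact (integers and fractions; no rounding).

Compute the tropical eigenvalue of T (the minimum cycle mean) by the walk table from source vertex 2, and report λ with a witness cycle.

q=0: [∞, 0, ∞, ∞]
q=1: [4, 1, ∞, 16]
q=2: [5, 2, 8, 16]
q=3: [2, 1, 9, 15]
q=4: [3, 2, 6, 14]
Optimal cycle mean attained by: cycle 1->3->1, total 4 + (-6), length 2.
Answer: λ = -1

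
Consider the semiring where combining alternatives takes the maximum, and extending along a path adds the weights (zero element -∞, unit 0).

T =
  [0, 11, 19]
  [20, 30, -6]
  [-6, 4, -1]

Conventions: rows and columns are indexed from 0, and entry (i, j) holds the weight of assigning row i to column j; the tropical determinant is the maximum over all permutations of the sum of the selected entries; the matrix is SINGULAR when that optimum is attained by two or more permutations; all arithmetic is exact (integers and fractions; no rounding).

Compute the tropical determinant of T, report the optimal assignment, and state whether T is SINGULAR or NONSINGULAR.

σ = (0, 1, 2): 0 + 30 + (-1) = 29
σ = (0, 2, 1): 0 + (-6) + 4 = -2
σ = (1, 0, 2): 11 + 20 + (-1) = 30
σ = (1, 2, 0): 11 + (-6) + (-6) = -1
σ = (2, 0, 1): 19 + 20 + 4 = 43
σ = (2, 1, 0): 19 + 30 + (-6) = 43
Optimal value attained by: σ = (2, 0, 1).
Answer: det⊕(T) = 43; verdict: SINGULAR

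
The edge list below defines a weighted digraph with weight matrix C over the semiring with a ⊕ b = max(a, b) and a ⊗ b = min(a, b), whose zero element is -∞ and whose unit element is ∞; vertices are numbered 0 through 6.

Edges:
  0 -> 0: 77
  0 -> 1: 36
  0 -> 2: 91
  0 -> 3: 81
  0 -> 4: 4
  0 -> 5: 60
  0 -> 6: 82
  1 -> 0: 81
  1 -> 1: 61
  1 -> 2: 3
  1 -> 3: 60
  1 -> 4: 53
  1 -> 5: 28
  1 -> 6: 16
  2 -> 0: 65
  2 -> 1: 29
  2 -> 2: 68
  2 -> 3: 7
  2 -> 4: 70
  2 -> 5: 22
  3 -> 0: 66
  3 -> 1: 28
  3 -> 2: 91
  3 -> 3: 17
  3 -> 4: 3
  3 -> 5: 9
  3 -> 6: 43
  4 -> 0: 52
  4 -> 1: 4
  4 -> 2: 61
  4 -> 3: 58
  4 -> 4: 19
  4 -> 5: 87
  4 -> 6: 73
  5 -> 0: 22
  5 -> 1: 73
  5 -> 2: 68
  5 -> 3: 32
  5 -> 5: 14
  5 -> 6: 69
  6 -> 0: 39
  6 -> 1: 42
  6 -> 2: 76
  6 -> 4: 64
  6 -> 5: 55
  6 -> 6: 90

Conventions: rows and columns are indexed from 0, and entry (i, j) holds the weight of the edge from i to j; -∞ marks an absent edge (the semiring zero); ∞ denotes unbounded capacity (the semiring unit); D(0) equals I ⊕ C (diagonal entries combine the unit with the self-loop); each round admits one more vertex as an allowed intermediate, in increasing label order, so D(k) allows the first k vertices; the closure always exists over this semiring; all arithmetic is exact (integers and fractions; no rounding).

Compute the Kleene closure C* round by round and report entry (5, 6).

D(0):
  [∞, 36, 91, 81, 4, 60, 82]
  [81, ∞, 3, 60, 53, 28, 16]
  [65, 29, ∞, 7, 70, 22, -∞]
  [66, 28, 91, ∞, 3, 9, 43]
  [52, 4, 61, 58, ∞, 87, 73]
  [22, 73, 68, 32, -∞, ∞, 69]
  [39, 42, 76, -∞, 64, 55, ∞]
D(1):
  [∞, 36, 91, 81, 4, 60, 82]
  [81, ∞, 81, 81, 53, 60, 81]
  [65, 36, ∞, 65, 70, 60, 65]
  [66, 36, 91, ∞, 4, 60, 66]
  [52, 36, 61, 58, ∞, 87, 73]
  [22, 73, 68, 32, 4, ∞, 69]
  [39, 42, 76, 39, 64, 55, ∞]
D(2):
  [∞, 36, 91, 81, 36, 60, 82]
  [81, ∞, 81, 81, 53, 60, 81]
  [65, 36, ∞, 65, 70, 60, 65]
  [66, 36, 91, ∞, 36, 60, 66]
  [52, 36, 61, 58, ∞, 87, 73]
  [73, 73, 73, 73, 53, ∞, 73]
  [42, 42, 76, 42, 64, 55, ∞]
D(3):
  [∞, 36, 91, 81, 70, 60, 82]
  [81, ∞, 81, 81, 70, 60, 81]
  [65, 36, ∞, 65, 70, 60, 65]
  [66, 36, 91, ∞, 70, 60, 66]
  [61, 36, 61, 61, ∞, 87, 73]
  [73, 73, 73, 73, 70, ∞, 73]
  [65, 42, 76, 65, 70, 60, ∞]
D(4):
  [∞, 36, 91, 81, 70, 60, 82]
  [81, ∞, 81, 81, 70, 60, 81]
  [65, 36, ∞, 65, 70, 60, 65]
  [66, 36, 91, ∞, 70, 60, 66]
  [61, 36, 61, 61, ∞, 87, 73]
  [73, 73, 73, 73, 70, ∞, 73]
  [65, 42, 76, 65, 70, 60, ∞]
D(5):
  [∞, 36, 91, 81, 70, 70, 82]
  [81, ∞, 81, 81, 70, 70, 81]
  [65, 36, ∞, 65, 70, 70, 70]
  [66, 36, 91, ∞, 70, 70, 70]
  [61, 36, 61, 61, ∞, 87, 73]
  [73, 73, 73, 73, 70, ∞, 73]
  [65, 42, 76, 65, 70, 70, ∞]
D(6):
  [∞, 70, 91, 81, 70, 70, 82]
  [81, ∞, 81, 81, 70, 70, 81]
  [70, 70, ∞, 70, 70, 70, 70]
  [70, 70, 91, ∞, 70, 70, 70]
  [73, 73, 73, 73, ∞, 87, 73]
  [73, 73, 73, 73, 70, ∞, 73]
  [70, 70, 76, 70, 70, 70, ∞]
D(7):
  [∞, 70, 91, 81, 70, 70, 82]
  [81, ∞, 81, 81, 70, 70, 81]
  [70, 70, ∞, 70, 70, 70, 70]
  [70, 70, 91, ∞, 70, 70, 70]
  [73, 73, 73, 73, ∞, 87, 73]
  [73, 73, 73, 73, 70, ∞, 73]
  [70, 70, 76, 70, 70, 70, ∞]
Answer: C*[5][6] = 73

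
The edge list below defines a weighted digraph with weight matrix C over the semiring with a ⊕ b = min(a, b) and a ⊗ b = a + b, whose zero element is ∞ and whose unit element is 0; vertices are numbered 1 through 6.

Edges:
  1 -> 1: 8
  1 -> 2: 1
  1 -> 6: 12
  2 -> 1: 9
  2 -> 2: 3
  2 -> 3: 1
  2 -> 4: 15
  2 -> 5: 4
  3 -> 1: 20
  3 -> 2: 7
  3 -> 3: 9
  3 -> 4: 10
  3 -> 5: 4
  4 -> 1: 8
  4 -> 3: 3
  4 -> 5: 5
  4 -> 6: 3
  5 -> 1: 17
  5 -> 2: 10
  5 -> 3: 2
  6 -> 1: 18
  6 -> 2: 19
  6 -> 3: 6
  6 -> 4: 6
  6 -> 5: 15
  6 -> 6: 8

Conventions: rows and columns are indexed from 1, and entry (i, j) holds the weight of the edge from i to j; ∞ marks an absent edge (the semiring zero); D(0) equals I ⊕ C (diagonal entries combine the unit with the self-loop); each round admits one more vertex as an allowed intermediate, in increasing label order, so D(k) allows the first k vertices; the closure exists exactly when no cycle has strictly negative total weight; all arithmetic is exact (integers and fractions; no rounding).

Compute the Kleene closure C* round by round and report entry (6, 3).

D(0):
  [0, 1, ∞, ∞, ∞, 12]
  [9, 0, 1, 15, 4, ∞]
  [20, 7, 0, 10, 4, ∞]
  [8, ∞, 3, 0, 5, 3]
  [17, 10, 2, ∞, 0, ∞]
  [18, 19, 6, 6, 15, 0]
D(1):
  [0, 1, ∞, ∞, ∞, 12]
  [9, 0, 1, 15, 4, 21]
  [20, 7, 0, 10, 4, 32]
  [8, 9, 3, 0, 5, 3]
  [17, 10, 2, ∞, 0, 29]
  [18, 19, 6, 6, 15, 0]
D(2):
  [0, 1, 2, 16, 5, 12]
  [9, 0, 1, 15, 4, 21]
  [16, 7, 0, 10, 4, 28]
  [8, 9, 3, 0, 5, 3]
  [17, 10, 2, 25, 0, 29]
  [18, 19, 6, 6, 15, 0]
D(3):
  [0, 1, 2, 12, 5, 12]
  [9, 0, 1, 11, 4, 21]
  [16, 7, 0, 10, 4, 28]
  [8, 9, 3, 0, 5, 3]
  [17, 9, 2, 12, 0, 29]
  [18, 13, 6, 6, 10, 0]
D(4):
  [0, 1, 2, 12, 5, 12]
  [9, 0, 1, 11, 4, 14]
  [16, 7, 0, 10, 4, 13]
  [8, 9, 3, 0, 5, 3]
  [17, 9, 2, 12, 0, 15]
  [14, 13, 6, 6, 10, 0]
D(5):
  [0, 1, 2, 12, 5, 12]
  [9, 0, 1, 11, 4, 14]
  [16, 7, 0, 10, 4, 13]
  [8, 9, 3, 0, 5, 3]
  [17, 9, 2, 12, 0, 15]
  [14, 13, 6, 6, 10, 0]
D(6):
  [0, 1, 2, 12, 5, 12]
  [9, 0, 1, 11, 4, 14]
  [16, 7, 0, 10, 4, 13]
  [8, 9, 3, 0, 5, 3]
  [17, 9, 2, 12, 0, 15]
  [14, 13, 6, 6, 10, 0]
Answer: C*[6][3] = 6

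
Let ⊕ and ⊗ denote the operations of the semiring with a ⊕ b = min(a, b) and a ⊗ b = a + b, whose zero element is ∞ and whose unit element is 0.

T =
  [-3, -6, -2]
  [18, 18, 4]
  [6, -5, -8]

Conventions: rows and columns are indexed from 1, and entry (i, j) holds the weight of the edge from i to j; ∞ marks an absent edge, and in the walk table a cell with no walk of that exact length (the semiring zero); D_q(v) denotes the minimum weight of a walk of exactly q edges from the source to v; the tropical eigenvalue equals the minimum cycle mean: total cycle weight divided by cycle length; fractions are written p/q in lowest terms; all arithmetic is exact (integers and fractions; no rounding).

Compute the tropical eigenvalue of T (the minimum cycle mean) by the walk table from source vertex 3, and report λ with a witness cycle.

q=0: [∞, ∞, 0]
q=1: [6, -5, -8]
q=2: [-2, -13, -16]
q=3: [-10, -21, -24]
Optimal cycle mean attained by: cycle 3->3, total (-8), length 1.
Answer: λ = -8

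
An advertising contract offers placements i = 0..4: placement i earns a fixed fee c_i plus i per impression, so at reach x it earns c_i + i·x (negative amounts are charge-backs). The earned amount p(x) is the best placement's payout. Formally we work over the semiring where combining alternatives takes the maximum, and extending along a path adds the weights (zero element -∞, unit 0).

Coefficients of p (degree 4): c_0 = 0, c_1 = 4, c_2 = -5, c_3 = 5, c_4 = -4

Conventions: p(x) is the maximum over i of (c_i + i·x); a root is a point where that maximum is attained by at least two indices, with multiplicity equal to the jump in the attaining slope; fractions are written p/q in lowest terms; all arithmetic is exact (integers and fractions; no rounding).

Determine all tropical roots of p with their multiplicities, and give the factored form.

hull edge (i=0, c=0) to (i=1, c=4): slope 4, span 1
hull edge (i=1, c=4) to (i=3, c=5): slope 1/2, span 2
hull edge (i=3, c=5) to (i=4, c=-4): slope -9, span 1
Factored form: p(x) = -4 ⊗ (x ⊕ (-4)) ⊗ (x ⊕ (-1/2)) ⊗ (x ⊕ (-1/2)) ⊗ (x ⊕ 9)
Answer: roots = -4 (mult 1), -1/2 (mult 2), 9 (mult 1)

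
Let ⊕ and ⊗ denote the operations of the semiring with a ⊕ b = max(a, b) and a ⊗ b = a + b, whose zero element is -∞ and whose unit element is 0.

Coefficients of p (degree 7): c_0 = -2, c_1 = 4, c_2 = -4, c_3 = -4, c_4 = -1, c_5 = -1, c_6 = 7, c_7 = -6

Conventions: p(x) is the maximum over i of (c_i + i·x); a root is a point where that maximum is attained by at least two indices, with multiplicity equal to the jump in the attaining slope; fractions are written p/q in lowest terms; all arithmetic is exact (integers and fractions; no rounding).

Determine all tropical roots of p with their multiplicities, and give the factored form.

hull edge (i=0, c=-2) to (i=1, c=4): slope 6, span 1
hull edge (i=1, c=4) to (i=6, c=7): slope 3/5, span 5
hull edge (i=6, c=7) to (i=7, c=-6): slope -13, span 1
Factored form: p(x) = -6 ⊗ (x ⊕ (-6)) ⊗ (x ⊕ (-3/5)) ⊗ (x ⊕ (-3/5)) ⊗ (x ⊕ (-3/5)) ⊗ (x ⊕ (-3/5)) ⊗ (x ⊕ (-3/5)) ⊗ (x ⊕ 13)
Answer: roots = -6 (mult 1), -3/5 (mult 5), 13 (mult 1)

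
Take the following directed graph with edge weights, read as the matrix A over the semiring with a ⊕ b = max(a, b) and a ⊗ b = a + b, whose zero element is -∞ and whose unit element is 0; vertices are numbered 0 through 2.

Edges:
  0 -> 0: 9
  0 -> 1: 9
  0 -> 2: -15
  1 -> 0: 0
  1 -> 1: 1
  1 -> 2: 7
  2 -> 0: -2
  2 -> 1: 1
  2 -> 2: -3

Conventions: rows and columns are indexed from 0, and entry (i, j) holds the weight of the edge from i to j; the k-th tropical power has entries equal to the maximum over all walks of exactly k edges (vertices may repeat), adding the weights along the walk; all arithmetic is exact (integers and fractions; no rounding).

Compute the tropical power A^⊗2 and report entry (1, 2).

A^⊗2:
  [18, 18, 16]
  [9, 9, 8]
  [7, 7, 8]
Key observation: the optimum is the walk 1->1->2, with weight 1 + 7 = 8.
Optimal value attained by: walk 1->1->2.
Answer: (A^⊗2)[1][2] = 8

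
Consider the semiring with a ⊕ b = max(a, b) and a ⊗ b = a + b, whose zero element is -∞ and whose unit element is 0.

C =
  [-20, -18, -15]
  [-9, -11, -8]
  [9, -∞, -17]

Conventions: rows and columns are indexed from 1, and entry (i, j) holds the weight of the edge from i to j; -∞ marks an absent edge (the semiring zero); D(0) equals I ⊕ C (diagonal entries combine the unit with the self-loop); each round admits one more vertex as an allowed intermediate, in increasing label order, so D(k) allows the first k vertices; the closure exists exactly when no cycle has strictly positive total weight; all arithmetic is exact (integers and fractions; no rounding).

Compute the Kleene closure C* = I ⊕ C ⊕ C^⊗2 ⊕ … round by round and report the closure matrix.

D(0):
  [0, -18, -15]
  [-9, 0, -8]
  [9, -∞, 0]
D(1):
  [0, -18, -15]
  [-9, 0, -8]
  [9, -9, 0]
D(2):
  [0, -18, -15]
  [-9, 0, -8]
  [9, -9, 0]
D(3):
  [0, -18, -15]
  [1, 0, -8]
  [9, -9, 0]
Answer: C* = [[0, -18, -15], [1, 0, -8], [9, -9, 0]]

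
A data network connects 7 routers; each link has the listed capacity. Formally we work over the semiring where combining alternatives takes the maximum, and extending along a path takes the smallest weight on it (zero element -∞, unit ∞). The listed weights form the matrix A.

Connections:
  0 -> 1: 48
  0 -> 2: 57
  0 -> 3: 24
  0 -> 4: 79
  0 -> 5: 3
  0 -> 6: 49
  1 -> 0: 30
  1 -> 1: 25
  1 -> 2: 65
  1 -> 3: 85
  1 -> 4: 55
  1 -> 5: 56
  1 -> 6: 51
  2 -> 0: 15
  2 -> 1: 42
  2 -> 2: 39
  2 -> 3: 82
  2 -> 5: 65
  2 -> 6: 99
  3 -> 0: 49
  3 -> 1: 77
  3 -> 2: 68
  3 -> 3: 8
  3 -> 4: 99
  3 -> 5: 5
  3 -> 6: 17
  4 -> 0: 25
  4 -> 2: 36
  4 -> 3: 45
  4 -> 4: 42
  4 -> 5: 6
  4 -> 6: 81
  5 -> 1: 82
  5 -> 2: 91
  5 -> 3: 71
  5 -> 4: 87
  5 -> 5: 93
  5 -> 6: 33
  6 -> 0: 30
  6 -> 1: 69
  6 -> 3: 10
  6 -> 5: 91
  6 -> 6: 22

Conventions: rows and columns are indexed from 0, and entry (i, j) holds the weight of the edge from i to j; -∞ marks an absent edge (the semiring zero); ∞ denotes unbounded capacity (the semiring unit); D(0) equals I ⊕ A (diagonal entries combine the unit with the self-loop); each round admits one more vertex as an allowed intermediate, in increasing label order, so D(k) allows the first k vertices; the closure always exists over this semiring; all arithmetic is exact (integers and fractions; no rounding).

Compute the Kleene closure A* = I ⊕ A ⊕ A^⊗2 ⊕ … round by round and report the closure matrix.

D(0):
  [∞, 48, 57, 24, 79, 3, 49]
  [30, ∞, 65, 85, 55, 56, 51]
  [15, 42, ∞, 82, -∞, 65, 99]
  [49, 77, 68, ∞, 99, 5, 17]
  [25, -∞, 36, 45, ∞, 6, 81]
  [-∞, 82, 91, 71, 87, ∞, 33]
  [30, 69, -∞, 10, -∞, 91, ∞]
D(1):
  [∞, 48, 57, 24, 79, 3, 49]
  [30, ∞, 65, 85, 55, 56, 51]
  [15, 42, ∞, 82, 15, 65, 99]
  [49, 77, 68, ∞, 99, 5, 49]
  [25, 25, 36, 45, ∞, 6, 81]
  [-∞, 82, 91, 71, 87, ∞, 33]
  [30, 69, 30, 24, 30, 91, ∞]
D(2):
  [∞, 48, 57, 48, 79, 48, 49]
  [30, ∞, 65, 85, 55, 56, 51]
  [30, 42, ∞, 82, 42, 65, 99]
  [49, 77, 68, ∞, 99, 56, 51]
  [25, 25, 36, 45, ∞, 25, 81]
  [30, 82, 91, 82, 87, ∞, 51]
  [30, 69, 65, 69, 55, 91, ∞]
D(3):
  [∞, 48, 57, 57, 79, 57, 57]
  [30, ∞, 65, 85, 55, 65, 65]
  [30, 42, ∞, 82, 42, 65, 99]
  [49, 77, 68, ∞, 99, 65, 68]
  [30, 36, 36, 45, ∞, 36, 81]
  [30, 82, 91, 82, 87, ∞, 91]
  [30, 69, 65, 69, 55, 91, ∞]
D(4):
  [∞, 57, 57, 57, 79, 57, 57]
  [49, ∞, 68, 85, 85, 65, 68]
  [49, 77, ∞, 82, 82, 65, 99]
  [49, 77, 68, ∞, 99, 65, 68]
  [45, 45, 45, 45, ∞, 45, 81]
  [49, 82, 91, 82, 87, ∞, 91]
  [49, 69, 68, 69, 69, 91, ∞]
D(5):
  [∞, 57, 57, 57, 79, 57, 79]
  [49, ∞, 68, 85, 85, 65, 81]
  [49, 77, ∞, 82, 82, 65, 99]
  [49, 77, 68, ∞, 99, 65, 81]
  [45, 45, 45, 45, ∞, 45, 81]
  [49, 82, 91, 82, 87, ∞, 91]
  [49, 69, 68, 69, 69, 91, ∞]
D(6):
  [∞, 57, 57, 57, 79, 57, 79]
  [49, ∞, 68, 85, 85, 65, 81]
  [49, 77, ∞, 82, 82, 65, 99]
  [49, 77, 68, ∞, 99, 65, 81]
  [45, 45, 45, 45, ∞, 45, 81]
  [49, 82, 91, 82, 87, ∞, 91]
  [49, 82, 91, 82, 87, 91, ∞]
D(7):
  [∞, 79, 79, 79, 79, 79, 79]
  [49, ∞, 81, 85, 85, 81, 81]
  [49, 82, ∞, 82, 87, 91, 99]
  [49, 81, 81, ∞, 99, 81, 81]
  [49, 81, 81, 81, ∞, 81, 81]
  [49, 82, 91, 82, 87, ∞, 91]
  [49, 82, 91, 82, 87, 91, ∞]
Answer: A* = [[∞, 79, 79, 79, 79, 79, 79], [49, ∞, 81, 85, 85, 81, 81], [49, 82, ∞, 82, 87, 91, 99], [49, 81, 81, ∞, 99, 81, 81], [49, 81, 81, 81, ∞, 81, 81], [49, 82, 91, 82, 87, ∞, 91], [49, 82, 91, 82, 87, 91, ∞]]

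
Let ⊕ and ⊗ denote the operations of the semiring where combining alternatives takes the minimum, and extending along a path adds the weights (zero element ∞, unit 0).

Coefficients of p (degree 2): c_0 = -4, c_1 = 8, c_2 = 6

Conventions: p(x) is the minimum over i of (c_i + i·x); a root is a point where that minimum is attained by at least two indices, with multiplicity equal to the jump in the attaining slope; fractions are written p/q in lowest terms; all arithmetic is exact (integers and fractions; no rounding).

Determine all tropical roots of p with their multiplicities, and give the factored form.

hull edge (i=0, c=-4) to (i=2, c=6): slope 5, span 2
Factored form: p(x) = 6 ⊗ (x ⊕ (-5)) ⊗ (x ⊕ (-5))
Answer: roots = -5 (mult 2)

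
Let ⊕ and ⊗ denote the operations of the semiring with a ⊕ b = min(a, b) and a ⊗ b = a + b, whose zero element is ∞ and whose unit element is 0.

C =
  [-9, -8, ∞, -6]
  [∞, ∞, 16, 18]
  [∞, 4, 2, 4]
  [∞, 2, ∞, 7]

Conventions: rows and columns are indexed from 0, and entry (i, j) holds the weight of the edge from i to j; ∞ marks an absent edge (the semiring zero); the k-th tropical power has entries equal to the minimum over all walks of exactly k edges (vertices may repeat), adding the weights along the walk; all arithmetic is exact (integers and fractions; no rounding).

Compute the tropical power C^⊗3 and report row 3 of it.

C^⊗2:
  [-18, -17, 8, -15]
  [∞, 20, 18, 20]
  [∞, 6, 4, 6]
  [∞, 9, 18, 14]
C^⊗3:
  [-27, -26, -1, -24]
  [∞, 22, 20, 22]
  [∞, 8, 6, 8]
  [∞, 16, 20, 21]
Answer: row 3 of C^⊗3 = [∞, 16, 20, 21]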